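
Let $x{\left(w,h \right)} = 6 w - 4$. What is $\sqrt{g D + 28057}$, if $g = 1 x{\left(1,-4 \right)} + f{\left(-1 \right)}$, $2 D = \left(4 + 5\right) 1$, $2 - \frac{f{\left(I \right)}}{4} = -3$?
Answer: $2 \sqrt{7039} \approx 167.8$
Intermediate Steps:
$f{\left(I \right)} = 20$ ($f{\left(I \right)} = 8 - -12 = 8 + 12 = 20$)
$x{\left(w,h \right)} = -4 + 6 w$
$D = \frac{9}{2}$ ($D = \frac{\left(4 + 5\right) 1}{2} = \frac{9 \cdot 1}{2} = \frac{1}{2} \cdot 9 = \frac{9}{2} \approx 4.5$)
$g = 22$ ($g = 1 \left(-4 + 6 \cdot 1\right) + 20 = 1 \left(-4 + 6\right) + 20 = 1 \cdot 2 + 20 = 2 + 20 = 22$)
$\sqrt{g D + 28057} = \sqrt{22 \cdot \frac{9}{2} + 28057} = \sqrt{99 + 28057} = \sqrt{28156} = 2 \sqrt{7039}$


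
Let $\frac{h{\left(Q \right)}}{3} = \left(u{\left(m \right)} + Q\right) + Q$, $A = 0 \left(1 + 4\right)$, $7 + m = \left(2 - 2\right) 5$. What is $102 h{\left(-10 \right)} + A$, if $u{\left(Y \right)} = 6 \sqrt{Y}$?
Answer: $-6120 + 1836 i \sqrt{7} \approx -6120.0 + 4857.6 i$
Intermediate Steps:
$m = -7$ ($m = -7 + \left(2 - 2\right) 5 = -7 + 0 \cdot 5 = -7 + 0 = -7$)
$A = 0$ ($A = 0 \cdot 5 = 0$)
$h{\left(Q \right)} = 6 Q + 18 i \sqrt{7}$ ($h{\left(Q \right)} = 3 \left(\left(6 \sqrt{-7} + Q\right) + Q\right) = 3 \left(\left(6 i \sqrt{7} + Q\right) + Q\right) = 3 \left(\left(Q + 6 i \sqrt{7}\right) + Q\right) = 3 \left(2 Q + 6 i \sqrt{7}\right) = 6 Q + 18 i \sqrt{7}$)
$102 h{\left(-10 \right)} + A = 102 \left(6 \left(-10\right) + 18 i \sqrt{7}\right) + 0 = 102 \left(-60 + 18 i \sqrt{7}\right) + 0 = \left(-6120 + 1836 i \sqrt{7}\right) + 0 = -6120 + 1836 i \sqrt{7}$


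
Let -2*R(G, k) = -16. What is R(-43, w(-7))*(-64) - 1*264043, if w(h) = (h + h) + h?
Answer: -264555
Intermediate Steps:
w(h) = 3*h (w(h) = 2*h + h = 3*h)
R(G, k) = 8 (R(G, k) = -1/2*(-16) = 8)
R(-43, w(-7))*(-64) - 1*264043 = 8*(-64) - 1*264043 = -512 - 264043 = -264555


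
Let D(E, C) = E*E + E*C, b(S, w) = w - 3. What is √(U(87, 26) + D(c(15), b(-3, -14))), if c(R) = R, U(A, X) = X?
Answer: 2*I ≈ 2.0*I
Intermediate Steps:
b(S, w) = -3 + w
D(E, C) = E² + C*E
√(U(87, 26) + D(c(15), b(-3, -14))) = √(26 + 15*((-3 - 14) + 15)) = √(26 + 15*(-17 + 15)) = √(26 + 15*(-2)) = √(26 - 30) = √(-4) = 2*I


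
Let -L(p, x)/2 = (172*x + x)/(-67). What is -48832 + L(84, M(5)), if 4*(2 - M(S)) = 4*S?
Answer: -3272782/67 ≈ -48848.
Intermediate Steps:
M(S) = 2 - S
L(p, x) = 346*x/67 (L(p, x) = -2*(172*x + x)/(-67) = -2*173*x*(-1)/67 = -(-346)*x/67 = 346*x/67)
-48832 + L(84, M(5)) = -48832 + 346*(2 - 1*5)/67 = -48832 + 346*(2 - 5)/67 = -48832 + (346/67)*(-3) = -48832 - 1038/67 = -3272782/67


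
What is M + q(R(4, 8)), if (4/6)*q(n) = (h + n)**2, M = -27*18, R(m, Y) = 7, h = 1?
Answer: -390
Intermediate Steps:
M = -486
q(n) = 3*(1 + n)**2/2
M + q(R(4, 8)) = -486 + 3*(1 + 7)**2/2 = -486 + (3/2)*8**2 = -486 + (3/2)*64 = -486 + 96 = -390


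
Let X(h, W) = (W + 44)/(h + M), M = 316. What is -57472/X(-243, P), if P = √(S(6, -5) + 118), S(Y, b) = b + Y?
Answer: -184600064/1817 + 4195456*√119/1817 ≈ -76408.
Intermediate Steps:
S(Y, b) = Y + b
P = √119 (P = √((6 - 5) + 118) = √(1 + 118) = √119 ≈ 10.909)
X(h, W) = (44 + W)/(316 + h) (X(h, W) = (W + 44)/(h + 316) = (44 + W)/(316 + h))
-57472/X(-243, P) = -57472*(316 - 243)/(44 + √119) = -57472*73/(44 + √119) = -57472/(44/73 + √119/73)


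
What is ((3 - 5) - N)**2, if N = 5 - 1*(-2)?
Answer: 81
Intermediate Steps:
N = 7 (N = 5 + 2 = 7)
((3 - 5) - N)**2 = ((3 - 5) - 1*7)**2 = (-2 - 7)**2 = (-9)**2 = 81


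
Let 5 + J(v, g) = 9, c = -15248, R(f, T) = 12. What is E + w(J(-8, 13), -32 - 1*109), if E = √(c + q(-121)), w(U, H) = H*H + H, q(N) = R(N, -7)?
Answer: 19740 + 2*I*√3809 ≈ 19740.0 + 123.43*I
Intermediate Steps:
q(N) = 12
J(v, g) = 4 (J(v, g) = -5 + 9 = 4)
w(U, H) = H + H² (w(U, H) = H² + H = H + H²)
E = 2*I*√3809 (E = √(-15248 + 12) = √(-15236) = 2*I*√3809 ≈ 123.43*I)
E + w(J(-8, 13), -32 - 1*109) = 2*I*√3809 + (-32 - 1*109)*(1 + (-32 - 1*109)) = 2*I*√3809 + (-32 - 109)*(1 + (-32 - 109)) = 2*I*√3809 - 141*(1 - 141) = 2*I*√3809 - 141*(-140) = 2*I*√3809 + 19740 = 19740 + 2*I*√3809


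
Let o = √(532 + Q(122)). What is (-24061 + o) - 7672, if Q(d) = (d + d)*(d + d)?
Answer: -31733 + 2*√15017 ≈ -31488.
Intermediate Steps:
Q(d) = 4*d² (Q(d) = (2*d)*(2*d) = 4*d²)
o = 2*√15017 (o = √(532 + 4*122²) = √(532 + 4*14884) = √(532 + 59536) = √60068 = 2*√15017 ≈ 245.09)
(-24061 + o) - 7672 = (-24061 + 2*√15017) - 7672 = -31733 + 2*√15017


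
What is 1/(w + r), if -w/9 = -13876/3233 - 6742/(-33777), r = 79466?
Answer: 12133449/964643551000 ≈ 1.2578e-5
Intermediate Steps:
w = 446892766/12133449 (w = -9*(-13876/3233 - 6742/(-33777)) = -9*(-13876*1/3233 - 6742*(-1/33777)) = -9*(-13876/3233 + 6742/33777) = -9*(-446892766/109201041) = 446892766/12133449 ≈ 36.831)
1/(w + r) = 1/(446892766/12133449 + 79466) = 1/(964643551000/12133449) = 12133449/964643551000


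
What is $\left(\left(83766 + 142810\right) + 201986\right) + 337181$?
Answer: $765743$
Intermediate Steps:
$\left(\left(83766 + 142810\right) + 201986\right) + 337181 = \left(226576 + 201986\right) + 337181 = 428562 + 337181 = 765743$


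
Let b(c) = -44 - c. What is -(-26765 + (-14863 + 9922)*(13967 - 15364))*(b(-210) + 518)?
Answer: -4703055408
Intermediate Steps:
-(-26765 + (-14863 + 9922)*(13967 - 15364))*(b(-210) + 518) = -(-26765 + (-14863 + 9922)*(13967 - 15364))*((-44 - 1*(-210)) + 518) = -(-26765 - 4941*(-1397))*((-44 + 210) + 518) = -(-26765 + 6902577)*(166 + 518) = -6875812*684 = -1*4703055408 = -4703055408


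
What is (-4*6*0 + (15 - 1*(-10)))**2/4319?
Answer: 625/4319 ≈ 0.14471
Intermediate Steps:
(-4*6*0 + (15 - 1*(-10)))**2/4319 = (-24*0 + (15 + 10))**2*(1/4319) = (0 + 25)**2*(1/4319) = 25**2*(1/4319) = 625*(1/4319) = 625/4319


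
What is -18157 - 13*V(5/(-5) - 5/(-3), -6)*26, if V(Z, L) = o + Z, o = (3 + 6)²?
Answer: -137281/3 ≈ -45760.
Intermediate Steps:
o = 81 (o = 9² = 81)
V(Z, L) = 81 + Z
-18157 - 13*V(5/(-5) - 5/(-3), -6)*26 = -18157 - 13*(81 + (5/(-5) - 5/(-3)))*26 = -18157 - 13*(81 + (5*(-⅕) - 5*(-⅓)))*26 = -18157 - 13*(81 + (-1 + 5/3))*26 = -18157 - 13*(81 + ⅔)*26 = -18157 - 13*245/3*26 = -18157 - 3185/3*26 = -18157 - 82810/3 = -137281/3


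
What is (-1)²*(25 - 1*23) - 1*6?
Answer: -4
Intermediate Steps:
(-1)²*(25 - 1*23) - 1*6 = 1*(25 - 23) - 6 = 1*2 - 6 = 2 - 6 = -4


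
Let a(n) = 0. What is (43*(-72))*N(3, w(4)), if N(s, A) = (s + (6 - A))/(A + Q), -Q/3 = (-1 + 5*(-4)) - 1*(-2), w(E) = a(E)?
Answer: -9288/19 ≈ -488.84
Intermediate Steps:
w(E) = 0
Q = 57 (Q = -3*((-1 + 5*(-4)) - 1*(-2)) = -3*((-1 - 20) + 2) = -3*(-21 + 2) = -3*(-19) = 57)
N(s, A) = (6 + s - A)/(57 + A) (N(s, A) = (s + (6 - A))/(A + 57) = (6 + s - A)/(57 + A))
(43*(-72))*N(3, w(4)) = (43*(-72))*((6 + 3 - 1*0)/(57 + 0)) = -3096*(6 + 3 + 0)/57 = -1032*9/19 = -3096*3/19 = -9288/19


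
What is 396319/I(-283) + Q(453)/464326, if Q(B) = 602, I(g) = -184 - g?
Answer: 8364603436/2089467 ≈ 4003.2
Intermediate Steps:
396319/I(-283) + Q(453)/464326 = 396319/(-184 - 1*(-283)) + 602/464326 = 396319/(-184 + 283) + 602*(1/464326) = 396319/99 + 301/232163 = 396319*(1/99) + 301/232163 = 36029/9 + 301/232163 = 8364603436/2089467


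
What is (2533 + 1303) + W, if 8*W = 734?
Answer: 15711/4 ≈ 3927.8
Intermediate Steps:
W = 367/4 (W = (⅛)*734 = 367/4 ≈ 91.750)
(2533 + 1303) + W = (2533 + 1303) + 367/4 = 3836 + 367/4 = 15711/4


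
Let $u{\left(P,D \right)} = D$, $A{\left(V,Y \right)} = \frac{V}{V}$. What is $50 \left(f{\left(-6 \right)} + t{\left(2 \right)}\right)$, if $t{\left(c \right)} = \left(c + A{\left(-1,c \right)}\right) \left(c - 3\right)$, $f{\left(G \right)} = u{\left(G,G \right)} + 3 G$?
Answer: $-1350$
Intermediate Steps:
$A{\left(V,Y \right)} = 1$
$f{\left(G \right)} = 4 G$ ($f{\left(G \right)} = G + 3 G = 4 G$)
$t{\left(c \right)} = \left(1 + c\right) \left(-3 + c\right)$ ($t{\left(c \right)} = \left(c + 1\right) \left(c - 3\right) = \left(1 + c\right) \left(-3 + c\right)$)
$50 \left(f{\left(-6 \right)} + t{\left(2 \right)}\right) = 50 \left(4 \left(-6\right) - \left(7 - 4\right)\right) = 50 \left(-24 - 3\right) = 50 \left(-27\right) = -1350$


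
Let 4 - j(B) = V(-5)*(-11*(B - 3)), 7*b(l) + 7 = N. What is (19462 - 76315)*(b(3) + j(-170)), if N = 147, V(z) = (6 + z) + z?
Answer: -434129508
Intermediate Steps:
V(z) = 6 + 2*z
b(l) = 20 (b(l) = -1 + (1/7)*147 = -1 + 21 = 20)
j(B) = 136 - 44*B (j(B) = 4 - (6 + 2*(-5))*(-11*(B - 3)) = 4 - (6 - 10)*(-11*(-3 + B)) = 4 - (-4)*(33 - 11*B) = 4 - (-132 + 44*B) = 4 + (132 - 44*B) = 136 - 44*B)
(19462 - 76315)*(b(3) + j(-170)) = (19462 - 76315)*(20 + (136 - 44*(-170))) = -56853*(20 + (136 + 7480)) = -56853*(20 + 7616) = -56853*7636 = -434129508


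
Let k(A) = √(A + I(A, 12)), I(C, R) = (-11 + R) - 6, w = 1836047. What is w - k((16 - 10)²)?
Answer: 1836047 - √31 ≈ 1.8360e+6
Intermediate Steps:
I(C, R) = -17 + R
k(A) = √(-5 + A) (k(A) = √(A + (-17 + 12)) = √(A - 5) = √(-5 + A))
w - k((16 - 10)²) = 1836047 - √(-5 + (16 - 10)²) = 1836047 - √(-5 + 6²) = 1836047 - √(-5 + 36) = 1836047 - √31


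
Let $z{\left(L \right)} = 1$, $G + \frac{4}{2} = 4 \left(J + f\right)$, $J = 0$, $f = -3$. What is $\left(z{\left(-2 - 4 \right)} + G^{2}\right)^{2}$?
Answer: $38809$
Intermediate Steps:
$G = -14$ ($G = -2 + 4 \left(0 - 3\right) = -2 + 4 \left(-3\right) = -2 - 12 = -14$)
$\left(z{\left(-2 - 4 \right)} + G^{2}\right)^{2} = \left(1 + \left(-14\right)^{2}\right)^{2} = \left(1 + 196\right)^{2} = 197^{2} = 38809$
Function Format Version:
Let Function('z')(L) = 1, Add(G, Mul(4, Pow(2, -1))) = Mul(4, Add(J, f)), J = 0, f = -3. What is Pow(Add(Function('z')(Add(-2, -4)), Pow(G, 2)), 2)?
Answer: 38809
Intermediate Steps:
G = -14 (G = Add(-2, Mul(4, Add(0, -3))) = Add(-2, Mul(4, -3)) = Add(-2, -12) = -14)
Pow(Add(Function('z')(Add(-2, -4)), Pow(G, 2)), 2) = Pow(Add(1, Pow(-14, 2)), 2) = Pow(Add(1, 196), 2) = Pow(197, 2) = 38809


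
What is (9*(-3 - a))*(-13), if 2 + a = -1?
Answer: 0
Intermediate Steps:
a = -3 (a = -2 - 1 = -3)
(9*(-3 - a))*(-13) = (9*(-3 - 1*(-3)))*(-13) = (9*(-3 + 3))*(-13) = (9*0)*(-13) = 0*(-13) = 0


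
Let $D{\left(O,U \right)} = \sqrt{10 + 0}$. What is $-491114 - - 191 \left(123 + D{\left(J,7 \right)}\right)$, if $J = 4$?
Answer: $-467621 + 191 \sqrt{10} \approx -4.6702 \cdot 10^{5}$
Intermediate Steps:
$D{\left(O,U \right)} = \sqrt{10}$
$-491114 - - 191 \left(123 + D{\left(J,7 \right)}\right) = -491114 - - 191 \left(123 + \sqrt{10}\right) = -491114 - \left(-23493 - 191 \sqrt{10}\right) = -491114 + \left(23493 + 191 \sqrt{10}\right) = -467621 + 191 \sqrt{10}$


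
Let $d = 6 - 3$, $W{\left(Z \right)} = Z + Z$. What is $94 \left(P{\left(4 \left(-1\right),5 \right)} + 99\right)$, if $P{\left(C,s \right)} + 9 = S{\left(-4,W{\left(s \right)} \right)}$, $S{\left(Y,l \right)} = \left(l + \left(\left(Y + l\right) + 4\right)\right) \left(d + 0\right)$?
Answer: $14100$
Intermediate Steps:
$W{\left(Z \right)} = 2 Z$
$d = 3$
$S{\left(Y,l \right)} = 12 + 3 Y + 6 l$ ($S{\left(Y,l \right)} = \left(l + \left(\left(Y + l\right) + 4\right)\right) \left(3 + 0\right) = \left(l + \left(4 + Y + l\right)\right) 3 = \left(4 + Y + 2 l\right) 3 = 12 + 3 Y + 6 l$)
$P{\left(C,s \right)} = -9 + 12 s$ ($P{\left(C,s \right)} = -9 + \left(12 + 3 \left(-4\right) + 6 \cdot 2 s\right) = -9 + \left(12 - 12 + 12 s\right) = -9 + 12 s$)
$94 \left(P{\left(4 \left(-1\right),5 \right)} + 99\right) = 94 \left(\left(-9 + 12 \cdot 5\right) + 99\right) = 94 \left(\left(-9 + 60\right) + 99\right) = 94 \left(51 + 99\right) = 94 \cdot 150 = 14100$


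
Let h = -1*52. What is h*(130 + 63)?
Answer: -10036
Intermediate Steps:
h = -52
h*(130 + 63) = -52*(130 + 63) = -52*193 = -10036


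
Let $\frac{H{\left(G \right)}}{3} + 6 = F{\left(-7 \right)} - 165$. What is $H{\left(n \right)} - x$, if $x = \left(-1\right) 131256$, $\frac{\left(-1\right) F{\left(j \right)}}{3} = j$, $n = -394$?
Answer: $130806$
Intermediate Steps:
$F{\left(j \right)} = - 3 j$
$x = -131256$
$H{\left(G \right)} = -450$ ($H{\left(G \right)} = -18 + 3 \left(\left(-3\right) \left(-7\right) - 165\right) = -18 + 3 \left(21 - 165\right) = -18 + 3 \left(-144\right) = -18 - 432 = -450$)
$H{\left(n \right)} - x = -450 - -131256 = -450 + 131256 = 130806$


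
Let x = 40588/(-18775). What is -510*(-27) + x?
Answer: 258491162/18775 ≈ 13768.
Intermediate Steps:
x = -40588/18775 (x = 40588*(-1/18775) = -40588/18775 ≈ -2.1618)
-510*(-27) + x = -510*(-27) - 40588/18775 = 13770 - 40588/18775 = 258491162/18775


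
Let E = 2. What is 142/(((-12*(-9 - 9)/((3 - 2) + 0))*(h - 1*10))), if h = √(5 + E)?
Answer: -355/5022 - 71*√7/10044 ≈ -0.089391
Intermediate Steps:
h = √7 (h = √(5 + 2) = √7 ≈ 2.6458)
142/(((-12*(-9 - 9)/((3 - 2) + 0))*(h - 1*10))) = 142/(((-12*(-9 - 9)/((3 - 2) + 0))*(√7 - 1*10))) = 142/(((-(-216)/(1 + 0))*(√7 - 10))) = 142/(((-(-216)/1)*(-10 + √7))) = 142/(((-(-216))*(-10 + √7))) = 142/(((-12*(-18))*(-10 + √7))) = 142/((216*(-10 + √7))) = 142/(-2160 + 216*√7)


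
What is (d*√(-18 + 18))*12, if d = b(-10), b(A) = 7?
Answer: 0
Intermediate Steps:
d = 7
(d*√(-18 + 18))*12 = (7*√(-18 + 18))*12 = (7*√0)*12 = (7*0)*12 = 0*12 = 0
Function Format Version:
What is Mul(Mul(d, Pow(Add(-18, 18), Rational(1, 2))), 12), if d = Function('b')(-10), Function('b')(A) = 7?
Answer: 0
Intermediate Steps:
d = 7
Mul(Mul(d, Pow(Add(-18, 18), Rational(1, 2))), 12) = Mul(Mul(7, Pow(Add(-18, 18), Rational(1, 2))), 12) = Mul(Mul(7, Pow(0, Rational(1, 2))), 12) = Mul(Mul(7, 0), 12) = Mul(0, 12) = 0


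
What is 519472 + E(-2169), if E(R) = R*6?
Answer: 506458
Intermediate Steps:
E(R) = 6*R
519472 + E(-2169) = 519472 + 6*(-2169) = 519472 - 13014 = 506458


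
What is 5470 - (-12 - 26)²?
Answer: 4026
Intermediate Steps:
5470 - (-12 - 26)² = 5470 - 1*(-38)² = 5470 - 1*1444 = 5470 - 1444 = 4026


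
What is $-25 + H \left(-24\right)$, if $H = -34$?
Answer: $791$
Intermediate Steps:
$-25 + H \left(-24\right) = -25 - -816 = -25 + 816 = 791$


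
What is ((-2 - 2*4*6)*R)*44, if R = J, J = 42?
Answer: -92400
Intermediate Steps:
R = 42
((-2 - 2*4*6)*R)*44 = ((-2 - 2*4*6)*42)*44 = ((-2 - 8*6)*42)*44 = ((-2 - 48)*42)*44 = -50*42*44 = -2100*44 = -92400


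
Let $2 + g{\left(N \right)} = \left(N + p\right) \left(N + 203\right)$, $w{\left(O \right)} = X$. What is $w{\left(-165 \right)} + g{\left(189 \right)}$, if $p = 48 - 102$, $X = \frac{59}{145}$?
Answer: $\frac{7673169}{145} \approx 52918.0$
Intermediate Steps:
$X = \frac{59}{145}$ ($X = 59 \cdot \frac{1}{145} = \frac{59}{145} \approx 0.4069$)
$p = -54$ ($p = 48 - 102 = -54$)
$w{\left(O \right)} = \frac{59}{145}$
$g{\left(N \right)} = -2 + \left(-54 + N\right) \left(203 + N\right)$ ($g{\left(N \right)} = -2 + \left(N - 54\right) \left(N + 203\right) = -2 + \left(-54 + N\right) \left(203 + N\right)$)
$w{\left(-165 \right)} + g{\left(189 \right)} = \frac{59}{145} + \left(-10964 + 189^{2} + 149 \cdot 189\right) = \frac{59}{145} + \left(-10964 + 35721 + 28161\right) = \frac{59}{145} + 52918 = \frac{7673169}{145}$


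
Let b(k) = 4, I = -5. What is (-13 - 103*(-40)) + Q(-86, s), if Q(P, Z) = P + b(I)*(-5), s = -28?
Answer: 4001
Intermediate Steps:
Q(P, Z) = -20 + P (Q(P, Z) = P + 4*(-5) = P - 20 = -20 + P)
(-13 - 103*(-40)) + Q(-86, s) = (-13 - 103*(-40)) + (-20 - 86) = (-13 + 4120) - 106 = 4107 - 106 = 4001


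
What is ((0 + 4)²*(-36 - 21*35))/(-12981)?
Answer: 4112/4327 ≈ 0.95031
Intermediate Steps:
((0 + 4)²*(-36 - 21*35))/(-12981) = (4²*(-36 - 735))*(-1/12981) = (16*(-771))*(-1/12981) = -12336*(-1/12981) = 4112/4327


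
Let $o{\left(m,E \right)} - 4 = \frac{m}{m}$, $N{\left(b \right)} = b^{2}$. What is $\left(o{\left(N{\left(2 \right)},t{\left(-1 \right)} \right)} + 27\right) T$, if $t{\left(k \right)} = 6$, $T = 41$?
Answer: $1312$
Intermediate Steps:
$o{\left(m,E \right)} = 5$ ($o{\left(m,E \right)} = 4 + \frac{m}{m} = 4 + 1 = 5$)
$\left(o{\left(N{\left(2 \right)},t{\left(-1 \right)} \right)} + 27\right) T = \left(5 + 27\right) 41 = 32 \cdot 41 = 1312$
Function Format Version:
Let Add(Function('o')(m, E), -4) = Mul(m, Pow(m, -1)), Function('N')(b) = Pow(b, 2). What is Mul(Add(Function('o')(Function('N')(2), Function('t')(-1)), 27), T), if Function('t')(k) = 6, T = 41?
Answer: 1312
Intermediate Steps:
Function('o')(m, E) = 5 (Function('o')(m, E) = Add(4, Mul(m, Pow(m, -1))) = Add(4, 1) = 5)
Mul(Add(Function('o')(Function('N')(2), Function('t')(-1)), 27), T) = Mul(Add(5, 27), 41) = Mul(32, 41) = 1312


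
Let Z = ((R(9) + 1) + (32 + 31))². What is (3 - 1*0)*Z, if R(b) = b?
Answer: 15987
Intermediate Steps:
Z = 5329 (Z = ((9 + 1) + (32 + 31))² = (10 + 63)² = 73² = 5329)
(3 - 1*0)*Z = (3 - 1*0)*5329 = (3 + 0)*5329 = 3*5329 = 15987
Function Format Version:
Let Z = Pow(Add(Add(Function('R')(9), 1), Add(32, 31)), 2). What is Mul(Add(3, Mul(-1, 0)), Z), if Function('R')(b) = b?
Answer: 15987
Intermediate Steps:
Z = 5329 (Z = Pow(Add(Add(9, 1), Add(32, 31)), 2) = Pow(Add(10, 63), 2) = Pow(73, 2) = 5329)
Mul(Add(3, Mul(-1, 0)), Z) = Mul(Add(3, Mul(-1, 0)), 5329) = Mul(Add(3, 0), 5329) = Mul(3, 5329) = 15987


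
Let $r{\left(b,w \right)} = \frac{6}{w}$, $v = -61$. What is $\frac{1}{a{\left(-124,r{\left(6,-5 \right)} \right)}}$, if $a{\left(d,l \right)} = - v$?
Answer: $\frac{1}{61} \approx 0.016393$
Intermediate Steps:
$a{\left(d,l \right)} = 61$ ($a{\left(d,l \right)} = \left(-1\right) \left(-61\right) = 61$)
$\frac{1}{a{\left(-124,r{\left(6,-5 \right)} \right)}} = \frac{1}{61}$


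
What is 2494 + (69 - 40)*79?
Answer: 4785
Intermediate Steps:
2494 + (69 - 40)*79 = 2494 + 29*79 = 2494 + 2291 = 4785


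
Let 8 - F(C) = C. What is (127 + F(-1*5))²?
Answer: 19600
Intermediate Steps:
F(C) = 8 - C
(127 + F(-1*5))² = (127 + (8 - (-1)*5))² = (127 + (8 - 1*(-5)))² = (127 + (8 + 5))² = (127 + 13)² = 140² = 19600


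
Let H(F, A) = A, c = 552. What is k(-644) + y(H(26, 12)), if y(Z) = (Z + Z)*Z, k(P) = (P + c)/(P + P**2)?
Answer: 1296287/4501 ≈ 288.00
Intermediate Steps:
k(P) = (552 + P)/(P + P**2) (k(P) = (P + 552)/(P + P**2) = (552 + P)/(P + P**2))
y(Z) = 2*Z**2 (y(Z) = (2*Z)*Z = 2*Z**2)
k(-644) + y(H(26, 12)) = (552 - 644)/((-644)*(1 - 644)) + 2*12**2 = -1/644*(-92)/(-643) + 2*144 = -1/644*(-1/643)*(-92) + 288 = -1/4501 + 288 = 1296287/4501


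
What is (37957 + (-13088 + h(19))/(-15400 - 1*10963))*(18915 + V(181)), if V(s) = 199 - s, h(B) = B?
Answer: 18945750618180/26363 ≈ 7.1865e+8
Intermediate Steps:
(37957 + (-13088 + h(19))/(-15400 - 1*10963))*(18915 + V(181)) = (37957 + (-13088 + 19)/(-15400 - 1*10963))*(18915 + (199 - 1*181)) = (37957 - 13069/(-15400 - 10963))*(18915 + (199 - 181)) = (37957 - 13069/(-26363))*(18915 + 18) = (37957 - 13069*(-1/26363))*18933 = (37957 + 13069/26363)*18933 = (1000673460/26363)*18933 = 18945750618180/26363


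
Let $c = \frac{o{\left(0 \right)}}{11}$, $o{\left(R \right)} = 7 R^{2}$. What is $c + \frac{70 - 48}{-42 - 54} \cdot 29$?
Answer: $- \frac{319}{48} \approx -6.6458$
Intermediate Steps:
$c = 0$ ($c = \frac{7 \cdot 0^{2}}{11} = 7 \cdot 0 \cdot \frac{1}{11} = 0 \cdot \frac{1}{11} = 0$)
$c + \frac{70 - 48}{-42 - 54} \cdot 29 = 0 + \frac{70 - 48}{-42 - 54} \cdot 29 = 0 + \frac{22}{-96} \cdot 29 = 0 + 22 \left(- \frac{1}{96}\right) 29 = 0 - \frac{319}{48} = - \frac{319}{48}$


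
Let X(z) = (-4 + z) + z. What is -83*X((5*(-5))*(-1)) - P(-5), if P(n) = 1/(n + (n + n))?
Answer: -57269/15 ≈ -3817.9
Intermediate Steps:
P(n) = 1/(3*n) (P(n) = 1/(n + 2*n) = 1/(3*n))
X(z) = -4 + 2*z
-83*X((5*(-5))*(-1)) - P(-5) = -83*(-4 + 2*((5*(-5))*(-1))) - 1/(3*(-5)) = -83*(-4 + 2*(-25*(-1))) - (-1)/(3*5) = -83*(-4 + 2*25) - 1*(-1/15) = -83*(-4 + 50) + 1/15 = -83*46 + 1/15 = -3818 + 1/15 = -57269/15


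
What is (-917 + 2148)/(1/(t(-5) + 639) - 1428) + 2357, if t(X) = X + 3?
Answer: 2143225548/909635 ≈ 2356.1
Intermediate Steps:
t(X) = 3 + X
(-917 + 2148)/(1/(t(-5) + 639) - 1428) + 2357 = (-917 + 2148)/(1/((3 - 5) + 639) - 1428) + 2357 = 1231/(1/(-2 + 639) - 1428) + 2357 = 1231/(1/637 - 1428) + 2357 = 1231/(-909635/637) + 2357 = 1231*(-637/909635) + 2357 = -784147/909635 + 2357 = 2143225548/909635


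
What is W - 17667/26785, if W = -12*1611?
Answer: -517825287/26785 ≈ -19333.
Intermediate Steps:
W = -19332
W - 17667/26785 = -19332 - 17667/26785 = -517825287/26785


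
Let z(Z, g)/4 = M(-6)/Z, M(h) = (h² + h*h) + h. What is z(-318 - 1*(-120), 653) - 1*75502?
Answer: -226510/3 ≈ -75503.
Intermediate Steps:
M(h) = h + 2*h² (M(h) = (h² + h²) + h = 2*h² + h = h + 2*h²)
z(Z, g) = 264/Z (z(Z, g) = 4*((-6*(1 + 2*(-6)))/Z) = 4*((-6*(1 - 12))/Z) = 4*((-6*(-11))/Z) = 4*(66/Z) = 264/Z)
z(-318 - 1*(-120), 653) - 1*75502 = 264/(-318 - 1*(-120)) - 1*75502 = 264/(-318 + 120) - 75502 = 264/(-198) - 75502 = 264*(-1/198) - 75502 = -4/3 - 75502 = -226510/3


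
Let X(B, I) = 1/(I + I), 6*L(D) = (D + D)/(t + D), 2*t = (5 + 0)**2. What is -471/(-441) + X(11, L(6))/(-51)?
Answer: 6513/6664 ≈ 0.97734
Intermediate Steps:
t = 25/2 (t = (5 + 0)**2/2 = (1/2)*5**2 = (1/2)*25 = 25/2 ≈ 12.500)
L(D) = D/(3*(25/2 + D)) (L(D) = ((D + D)/(25/2 + D))/6 = ((2*D)/(25/2 + D))/6 = (2*D/(25/2 + D))/6 = D/(3*(25/2 + D)))
X(B, I) = 1/(2*I)
-471/(-441) + X(11, L(6))/(-51) = -471/(-441) + (1/(2*(((2/3)*6/(25 + 2*6)))))/(-51) = -471*(-1/441) + (1/(2*(((2/3)*6/(25 + 12)))))*(-1/51) = 157/147 + (1/(2*(((2/3)*6/37))))*(-1/51) = 157/147 + (1/(2*(((2/3)*6*(1/37)))))*(-1/51) = 157/147 + (1/(2*(4/37)))*(-1/51) = 157/147 + ((1/2)*(37/4))*(-1/51) = 157/147 + (37/8)*(-1/51) = 157/147 - 37/408 = 6513/6664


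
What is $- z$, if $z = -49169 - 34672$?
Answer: $83841$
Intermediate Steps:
$z = -83841$ ($z = -49169 - 34672 = -83841$)
$- z = \left(-1\right) \left(-83841\right) = 83841$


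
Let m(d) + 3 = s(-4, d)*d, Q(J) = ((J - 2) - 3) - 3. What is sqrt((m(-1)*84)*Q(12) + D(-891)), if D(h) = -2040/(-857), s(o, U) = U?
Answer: 2*I*sqrt(122950362)/857 ≈ 25.877*I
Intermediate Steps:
D(h) = 2040/857 (D(h) = -2040*(-1/857) = 2040/857)
Q(J) = -8 + J (Q(J) = ((-2 + J) - 3) - 3 = (-5 + J) - 3 = -8 + J)
m(d) = -3 + d**2 (m(d) = -3 + d*d = -3 + d**2)
sqrt((m(-1)*84)*Q(12) + D(-891)) = sqrt(((-3 + (-1)**2)*84)*(-8 + 12) + 2040/857) = sqrt(((-3 + 1)*84)*4 + 2040/857) = sqrt(-2*84*4 + 2040/857) = sqrt(-168*4 + 2040/857) = sqrt(-672 + 2040/857) = sqrt(-573864/857) = 2*I*sqrt(122950362)/857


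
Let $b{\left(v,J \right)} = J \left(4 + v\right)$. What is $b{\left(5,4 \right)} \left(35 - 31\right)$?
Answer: $144$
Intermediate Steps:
$b{\left(5,4 \right)} \left(35 - 31\right) = 4 \left(4 + 5\right) \left(35 - 31\right) = 4 \cdot 9 \cdot 4 = 36 \cdot 4 = 144$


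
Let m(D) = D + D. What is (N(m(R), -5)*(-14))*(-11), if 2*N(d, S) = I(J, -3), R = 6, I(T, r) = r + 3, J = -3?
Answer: 0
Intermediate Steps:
I(T, r) = 3 + r
m(D) = 2*D
N(d, S) = 0 (N(d, S) = (3 - 3)/2 = (½)*0 = 0)
(N(m(R), -5)*(-14))*(-11) = (0*(-14))*(-11) = 0*(-11) = 0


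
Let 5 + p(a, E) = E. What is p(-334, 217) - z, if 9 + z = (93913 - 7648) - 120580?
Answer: 34536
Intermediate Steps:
p(a, E) = -5 + E
z = -34324 (z = -9 + ((93913 - 7648) - 120580) = -9 + (86265 - 120580) = -9 - 34315 = -34324)
p(-334, 217) - z = (-5 + 217) - 1*(-34324) = 212 + 34324 = 34536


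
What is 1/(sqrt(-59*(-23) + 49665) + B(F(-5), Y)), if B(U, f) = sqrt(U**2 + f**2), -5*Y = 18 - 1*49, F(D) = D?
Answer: 5/(sqrt(1586) + 5*sqrt(51022)) ≈ 0.0042763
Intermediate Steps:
Y = 31/5 (Y = -(18 - 1*49)/5 = -(18 - 49)/5 = -1/5*(-31) = 31/5 ≈ 6.2000)
1/(sqrt(-59*(-23) + 49665) + B(F(-5), Y)) = 1/(sqrt(-59*(-23) + 49665) + sqrt((-5)**2 + (31/5)**2)) = 1/(sqrt(1357 + 49665) + sqrt(25 + 961/25)) = 1/(sqrt(51022) + sqrt(1586/25)) = 1/(sqrt(51022) + sqrt(1586)/5)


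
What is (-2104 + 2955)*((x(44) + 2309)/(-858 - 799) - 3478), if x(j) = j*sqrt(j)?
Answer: -4906317105/1657 - 74888*sqrt(11)/1657 ≈ -2.9611e+6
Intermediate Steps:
x(j) = j**(3/2)
(-2104 + 2955)*((x(44) + 2309)/(-858 - 799) - 3478) = (-2104 + 2955)*((44**(3/2) + 2309)/(-858 - 799) - 3478) = 851*((88*sqrt(11) + 2309)/(-1657) - 3478) = 851*((2309 + 88*sqrt(11))*(-1/1657) - 3478) = 851*((-2309/1657 - 88*sqrt(11)/1657) - 3478) = 851*(-5765355/1657 - 88*sqrt(11)/1657) = -4906317105/1657 - 74888*sqrt(11)/1657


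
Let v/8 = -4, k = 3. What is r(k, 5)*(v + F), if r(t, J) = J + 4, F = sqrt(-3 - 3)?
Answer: -288 + 9*I*sqrt(6) ≈ -288.0 + 22.045*I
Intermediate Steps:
F = I*sqrt(6) (F = sqrt(-6) = I*sqrt(6) ≈ 2.4495*I)
r(t, J) = 4 + J
v = -32 (v = 8*(-4) = -32)
r(k, 5)*(v + F) = (4 + 5)*(-32 + I*sqrt(6)) = 9*(-32 + I*sqrt(6)) = -288 + 9*I*sqrt(6)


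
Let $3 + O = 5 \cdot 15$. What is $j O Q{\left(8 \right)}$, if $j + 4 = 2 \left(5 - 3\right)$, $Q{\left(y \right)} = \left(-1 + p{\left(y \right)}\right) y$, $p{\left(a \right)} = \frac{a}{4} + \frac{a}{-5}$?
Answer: $0$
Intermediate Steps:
$p{\left(a \right)} = \frac{a}{20}$ ($p{\left(a \right)} = a \frac{1}{4} + a \left(- \frac{1}{5}\right) = \frac{a}{4} - \frac{a}{5} = \frac{a}{20}$)
$O = 72$ ($O = -3 + 5 \cdot 15 = -3 + 75 = 72$)
$Q{\left(y \right)} = y \left(-1 + \frac{y}{20}\right)$ ($Q{\left(y \right)} = \left(-1 + \frac{y}{20}\right) y = y \left(-1 + \frac{y}{20}\right)$)
$j = 0$ ($j = -4 + 2 \left(5 - 3\right) = -4 + 2 \cdot 2 = -4 + 4 = 0$)
$j O Q{\left(8 \right)} = 0 \cdot 72 \cdot \frac{1}{20} \cdot 8 \left(-20 + 8\right) = 0 \cdot \frac{1}{20} \cdot 8 \left(-12\right) = 0 \left(- \frac{24}{5}\right) = 0$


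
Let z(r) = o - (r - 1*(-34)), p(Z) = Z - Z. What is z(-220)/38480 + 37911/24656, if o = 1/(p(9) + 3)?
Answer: 5276717/3421020 ≈ 1.5424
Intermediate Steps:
p(Z) = 0
o = ⅓ (o = 1/(0 + 3) = 1/3 = ⅓ ≈ 0.33333)
z(r) = -101/3 - r (z(r) = ⅓ - (r - 1*(-34)) = ⅓ - (r + 34) = ⅓ - (34 + r) = ⅓ + (-34 - r) = -101/3 - r)
z(-220)/38480 + 37911/24656 = (-101/3 - 1*(-220))/38480 + 37911/24656 = (-101/3 + 220)*(1/38480) + 37911*(1/24656) = (559/3)*(1/38480) + 37911/24656 = 43/8880 + 37911/24656 = 5276717/3421020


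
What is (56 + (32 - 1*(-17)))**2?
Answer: 11025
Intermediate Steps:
(56 + (32 - 1*(-17)))**2 = (56 + (32 + 17))**2 = (56 + 49)**2 = 105**2 = 11025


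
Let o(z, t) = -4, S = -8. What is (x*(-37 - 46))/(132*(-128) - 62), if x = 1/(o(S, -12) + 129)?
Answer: 83/2119750 ≈ 3.9156e-5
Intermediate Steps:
x = 1/125 (x = 1/(-4 + 129) = 1/125 ≈ 0.0080000)
(x*(-37 - 46))/(132*(-128) - 62) = ((-37 - 46)/125)/(132*(-128) - 62) = ((1/125)*(-83))/(-16896 - 62) = -83/125/(-16958) = -83/125*(-1/16958) = 83/2119750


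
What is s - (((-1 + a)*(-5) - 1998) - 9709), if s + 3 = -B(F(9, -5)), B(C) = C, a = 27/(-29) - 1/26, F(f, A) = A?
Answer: 8821161/754 ≈ 11699.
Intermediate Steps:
a = -731/754 (a = 27*(-1/29) - 1*1/26 = -27/29 - 1/26 = -731/754 ≈ -0.96950)
s = 2 (s = -3 - 1*(-5) = -3 + 5 = 2)
s - (((-1 + a)*(-5) - 1998) - 9709) = 2 - (((-1 - 731/754)*(-5) - 1998) - 9709) = 2 - ((-1485/754*(-5) - 1998) - 9709) = 2 - ((7425/754 - 1998) - 9709) = 2 - (-1499067/754 - 9709) = 2 - 1*(-8819653/754) = 2 + 8819653/754 = 8821161/754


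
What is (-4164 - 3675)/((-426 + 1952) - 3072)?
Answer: 7839/1546 ≈ 5.0705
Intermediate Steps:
(-4164 - 3675)/((-426 + 1952) - 3072) = -7839/(1526 - 3072) = -7839/(-1546) = -7839*(-1/1546) = 7839/1546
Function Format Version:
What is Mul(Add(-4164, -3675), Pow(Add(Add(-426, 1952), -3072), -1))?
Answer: Rational(7839, 1546) ≈ 5.0705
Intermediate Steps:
Mul(Add(-4164, -3675), Pow(Add(Add(-426, 1952), -3072), -1)) = Mul(-7839, Pow(Add(1526, -3072), -1)) = Mul(-7839, Pow(-1546, -1)) = Mul(-7839, Rational(-1, 1546)) = Rational(7839, 1546)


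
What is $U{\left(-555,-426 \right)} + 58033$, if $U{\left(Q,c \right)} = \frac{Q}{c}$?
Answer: $\frac{8240871}{142} \approx 58034.0$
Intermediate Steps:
$U{\left(-555,-426 \right)} + 58033 = - \frac{555}{-426} + 58033 = \left(-555\right) \left(- \frac{1}{426}\right) + 58033 = \frac{185}{142} + 58033 = \frac{8240871}{142}$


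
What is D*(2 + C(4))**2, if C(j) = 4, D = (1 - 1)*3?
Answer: 0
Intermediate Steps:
D = 0 (D = 0*3 = 0)
D*(2 + C(4))**2 = 0*(2 + 4)**2 = 0*6**2 = 0*36 = 0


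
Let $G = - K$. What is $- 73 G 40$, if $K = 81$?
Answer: $236520$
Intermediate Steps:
$G = -81$ ($G = \left(-1\right) 81 = -81$)
$- 73 G 40 = \left(-73\right) \left(-81\right) 40 = 5913 \cdot 40 = 236520$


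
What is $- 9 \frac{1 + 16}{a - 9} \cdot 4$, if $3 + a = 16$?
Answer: $-153$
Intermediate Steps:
$a = 13$ ($a = -3 + 16 = 13$)
$- 9 \frac{1 + 16}{a - 9} \cdot 4 = - 9 \frac{1 + 16}{13 - 9} \cdot 4 = - 9 \cdot \frac{17}{4} \cdot 4 = - 9 \cdot 17 \cdot \frac{1}{4} \cdot 4 = \left(-9\right) \frac{17}{4} \cdot 4 = \left(- \frac{153}{4}\right) 4 = -153$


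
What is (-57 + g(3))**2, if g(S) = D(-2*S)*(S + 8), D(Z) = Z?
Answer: 15129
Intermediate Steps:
g(S) = -2*S*(8 + S) (g(S) = (-2*S)*(S + 8) = (-2*S)*(8 + S) = -2*S*(8 + S))
(-57 + g(3))**2 = (-57 - 2*3*(8 + 3))**2 = (-57 - 2*3*11)**2 = (-57 - 66)**2 = (-123)**2 = 15129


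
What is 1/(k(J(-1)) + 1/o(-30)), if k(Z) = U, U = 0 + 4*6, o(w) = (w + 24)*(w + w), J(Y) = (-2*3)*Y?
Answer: 360/8641 ≈ 0.041662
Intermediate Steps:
J(Y) = -6*Y
o(w) = 2*w*(24 + w) (o(w) = (24 + w)*(2*w) = 2*w*(24 + w))
U = 24 (U = 0 + 24 = 24)
k(Z) = 24
1/(k(J(-1)) + 1/o(-30)) = 1/(24 + 1/(2*(-30)*(24 - 30))) = 1/(24 + 1/(2*(-30)*(-6))) = 1/(24 + 1/360) = 1/(8641/360) = 360/8641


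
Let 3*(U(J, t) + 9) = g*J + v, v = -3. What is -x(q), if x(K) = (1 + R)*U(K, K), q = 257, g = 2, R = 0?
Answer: -484/3 ≈ -161.33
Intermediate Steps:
U(J, t) = -10 + 2*J/3 (U(J, t) = -9 + (2*J - 3)/3 = -9 + (-3 + 2*J)/3 = -9 + (-1 + 2*J/3) = -10 + 2*J/3)
x(K) = -10 + 2*K/3 (x(K) = (1 + 0)*(-10 + 2*K/3) = 1*(-10 + 2*K/3) = -10 + 2*K/3)
-x(q) = -(-10 + (2/3)*257) = -(-10 + 514/3) = -1*484/3 = -484/3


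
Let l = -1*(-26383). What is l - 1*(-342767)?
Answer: 369150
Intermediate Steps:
l = 26383
l - 1*(-342767) = 26383 - 1*(-342767) = 26383 + 342767 = 369150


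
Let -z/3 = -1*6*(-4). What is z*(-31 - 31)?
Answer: 4464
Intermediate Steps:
z = -72 (z = -3*(-1*6)*(-4) = -(-18)*(-4) = -3*24 = -72)
z*(-31 - 31) = -72*(-31 - 31) = -72*(-62) = 4464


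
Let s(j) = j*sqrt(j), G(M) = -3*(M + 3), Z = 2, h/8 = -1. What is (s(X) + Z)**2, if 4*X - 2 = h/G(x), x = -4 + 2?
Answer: 1207/216 + 7*sqrt(42)/9 ≈ 10.629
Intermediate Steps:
h = -8 (h = 8*(-1) = -8)
x = -2
G(M) = -9 - 3*M (G(M) = -3*(3 + M) = -9 - 3*M)
X = 7/6 (X = 1/2 + (-8/(-9 - 3*(-2)))/4 = 1/2 + (-8/(-9 + 6))/4 = 1/2 + (-8/(-3))/4 = 1/2 + (-8*(-1/3))/4 = 1/2 + (1/4)*(8/3) = 1/2 + 2/3 = 7/6 ≈ 1.1667)
s(j) = j**(3/2)
(s(X) + Z)**2 = ((7/6)**(3/2) + 2)**2 = (7*sqrt(42)/36 + 2)**2 = (2 + 7*sqrt(42)/36)**2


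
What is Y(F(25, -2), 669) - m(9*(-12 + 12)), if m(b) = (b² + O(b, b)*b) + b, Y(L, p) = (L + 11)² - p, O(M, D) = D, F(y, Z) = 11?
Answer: -185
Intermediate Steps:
Y(L, p) = (11 + L)² - p
m(b) = b + 2*b² (m(b) = (b² + b*b) + b = (b² + b²) + b = 2*b² + b = b + 2*b²)
Y(F(25, -2), 669) - m(9*(-12 + 12)) = ((11 + 11)² - 1*669) - 9*(-12 + 12)*(1 + 2*(9*(-12 + 12))) = (22² - 669) - 9*0*(1 + 2*(9*0)) = (484 - 669) - 0*(1 + 2*0) = -185 - 0*(1 + 0) = -185 - 0 = -185 - 1*0 = -185 + 0 = -185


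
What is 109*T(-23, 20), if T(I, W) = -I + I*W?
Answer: -47633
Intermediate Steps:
109*T(-23, 20) = 109*(-23*(-1 + 20)) = 109*(-23*19) = 109*(-437) = -47633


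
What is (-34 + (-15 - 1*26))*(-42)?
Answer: 3150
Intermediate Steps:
(-34 + (-15 - 1*26))*(-42) = (-34 + (-15 - 26))*(-42) = (-34 - 41)*(-42) = -75*(-42) = 3150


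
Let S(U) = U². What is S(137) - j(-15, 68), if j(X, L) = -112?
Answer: 18881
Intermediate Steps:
S(137) - j(-15, 68) = 137² - 1*(-112) = 18769 + 112 = 18881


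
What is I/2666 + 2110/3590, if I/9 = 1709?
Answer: 6084305/957094 ≈ 6.3571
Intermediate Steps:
I = 15381 (I = 9*1709 = 15381)
I/2666 + 2110/3590 = 15381/2666 + 2110/3590 = 15381*(1/2666) + 2110*(1/3590) = 15381/2666 + 211/359 = 6084305/957094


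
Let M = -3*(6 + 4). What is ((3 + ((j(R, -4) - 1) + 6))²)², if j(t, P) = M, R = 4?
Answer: 234256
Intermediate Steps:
M = -30 (M = -3*10 = -30)
j(t, P) = -30
((3 + ((j(R, -4) - 1) + 6))²)² = ((3 + ((-30 - 1) + 6))²)² = ((3 + (-31 + 6))²)² = ((3 - 25)²)² = ((-22)²)² = 484² = 234256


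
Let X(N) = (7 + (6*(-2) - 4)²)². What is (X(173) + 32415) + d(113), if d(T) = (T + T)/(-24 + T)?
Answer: 9041202/89 ≈ 1.0159e+5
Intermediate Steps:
d(T) = 2*T/(-24 + T) (d(T) = (2*T)/(-24 + T) = 2*T/(-24 + T))
X(N) = 69169 (X(N) = (7 + (-12 - 4)²)² = (7 + (-16)²)² = (7 + 256)² = 263² = 69169)
(X(173) + 32415) + d(113) = (69169 + 32415) + 2*113/(-24 + 113) = 101584 + 2*113/89 = 101584 + 2*113*(1/89) = 101584 + 226/89 = 9041202/89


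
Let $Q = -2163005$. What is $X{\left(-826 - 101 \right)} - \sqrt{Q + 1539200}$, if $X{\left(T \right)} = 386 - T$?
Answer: $1313 - i \sqrt{623805} \approx 1313.0 - 789.81 i$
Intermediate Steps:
$X{\left(-826 - 101 \right)} - \sqrt{Q + 1539200} = \left(386 - \left(-826 - 101\right)\right) - \sqrt{-2163005 + 1539200} = \left(386 - -927\right) - \sqrt{-623805} = \left(386 + 927\right) - i \sqrt{623805} = 1313 - i \sqrt{623805}$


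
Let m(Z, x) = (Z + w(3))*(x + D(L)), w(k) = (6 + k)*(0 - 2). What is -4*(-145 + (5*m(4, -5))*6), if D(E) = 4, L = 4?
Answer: -1100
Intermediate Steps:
w(k) = -12 - 2*k (w(k) = (6 + k)*(-2) = -12 - 2*k)
m(Z, x) = (-18 + Z)*(4 + x) (m(Z, x) = (Z + (-12 - 2*3))*(x + 4) = (Z + (-12 - 6))*(4 + x) = (Z - 18)*(4 + x) = (-18 + Z)*(4 + x))
-4*(-145 + (5*m(4, -5))*6) = -4*(-145 + (5*(-72 - 18*(-5) + 4*4 + 4*(-5)))*6) = -4*(-145 + (5*(-72 + 90 + 16 - 20))*6) = -4*(-145 + (5*14)*6) = -4*(-145 + 70*6) = -4*(-145 + 420) = -4*275 = -1100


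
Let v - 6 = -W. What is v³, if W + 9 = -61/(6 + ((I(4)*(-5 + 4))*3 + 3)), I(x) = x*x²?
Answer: 85184/27 ≈ 3155.0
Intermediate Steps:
I(x) = x³
W = -26/3 (W = -9 - 61/(6 + ((4³*(-5 + 4))*3 + 3)) = -9 - 61/(6 + ((64*(-1))*3 + 3)) = -9 - 61/(6 + (-64*3 + 3)) = -9 - 61/(6 + (-192 + 3)) = -9 - 61/(6 - 189) = -9 - 61/(-183) = -9 - 61*(-1/183) = -9 + ⅓ = -26/3 ≈ -8.6667)
v = 44/3 (v = 6 - 1*(-26/3) = 6 + 26/3 = 44/3 ≈ 14.667)
v³ = (44/3)³ = 85184/27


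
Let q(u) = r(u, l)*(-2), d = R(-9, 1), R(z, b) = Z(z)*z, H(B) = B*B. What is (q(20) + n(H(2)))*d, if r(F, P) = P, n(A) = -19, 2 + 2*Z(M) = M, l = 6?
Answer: -3069/2 ≈ -1534.5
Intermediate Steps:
H(B) = B²
Z(M) = -1 + M/2
R(z, b) = z*(-1 + z/2) (R(z, b) = (-1 + z/2)*z = z*(-1 + z/2))
d = 99/2 (d = (½)*(-9)*(-2 - 9) = (½)*(-9)*(-11) = 99/2 ≈ 49.500)
q(u) = -12 (q(u) = 6*(-2) = -12)
(q(20) + n(H(2)))*d = (-12 - 19)*(99/2) = -31*99/2 = -3069/2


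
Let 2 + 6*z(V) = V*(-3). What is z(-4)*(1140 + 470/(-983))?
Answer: 5600750/2949 ≈ 1899.2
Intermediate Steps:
z(V) = -⅓ - V/2 (z(V) = -⅓ + (V*(-3))/6 = -⅓ + (-3*V)/6 = -⅓ - V/2)
z(-4)*(1140 + 470/(-983)) = (-⅓ - ½*(-4))*(1140 + 470/(-983)) = (-⅓ + 2)*(1140 + 470*(-1/983)) = 5*(1140 - 470/983)/3 = (5/3)*(1120150/983) = 5600750/2949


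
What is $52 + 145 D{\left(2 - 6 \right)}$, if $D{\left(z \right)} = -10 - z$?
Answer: $-818$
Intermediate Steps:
$52 + 145 D{\left(2 - 6 \right)} = 52 + 145 \left(-10 - \left(2 - 6\right)\right) = 52 + 145 \left(-10 - -4\right) = 52 + 145 \left(-10 + 4\right) = 52 + 145 \left(-6\right) = 52 - 870 = -818$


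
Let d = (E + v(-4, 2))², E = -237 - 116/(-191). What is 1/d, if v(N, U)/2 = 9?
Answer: 36481/1739974369 ≈ 2.0966e-5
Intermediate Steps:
v(N, U) = 18 (v(N, U) = 2*9 = 18)
E = -45151/191 (E = -237 - 116*(-1/191) = -237 + 116/191 = -45151/191 ≈ -236.39)
d = 1739974369/36481 (d = (-45151/191 + 18)² = (-41713/191)² = 1739974369/36481 ≈ 47695.)
1/d = 1/(1739974369/36481) = 36481/1739974369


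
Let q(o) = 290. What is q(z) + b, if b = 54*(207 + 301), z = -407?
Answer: 27722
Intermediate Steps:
b = 27432 (b = 54*508 = 27432)
q(z) + b = 290 + 27432 = 27722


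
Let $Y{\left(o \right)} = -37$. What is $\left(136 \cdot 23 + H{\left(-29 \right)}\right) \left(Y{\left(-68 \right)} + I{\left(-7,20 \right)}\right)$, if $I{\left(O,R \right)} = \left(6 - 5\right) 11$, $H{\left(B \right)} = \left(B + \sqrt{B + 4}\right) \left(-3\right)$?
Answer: $-83590 + 390 i \approx -83590.0 + 390.0 i$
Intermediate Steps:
$H{\left(B \right)} = - 3 B - 3 \sqrt{4 + B}$ ($H{\left(B \right)} = \left(B + \sqrt{4 + B}\right) \left(-3\right) = - 3 B - 3 \sqrt{4 + B}$)
$I{\left(O,R \right)} = 11$ ($I{\left(O,R \right)} = 1 \cdot 11 = 11$)
$\left(136 \cdot 23 + H{\left(-29 \right)}\right) \left(Y{\left(-68 \right)} + I{\left(-7,20 \right)}\right) = \left(136 \cdot 23 - \left(-87 + 3 \sqrt{4 - 29}\right)\right) \left(-37 + 11\right) = \left(3128 + \left(87 - 3 \sqrt{-25}\right)\right) \left(-26\right) = \left(3128 + \left(87 - 3 \cdot 5 i\right)\right) \left(-26\right) = \left(3128 + \left(87 - 15 i\right)\right) \left(-26\right) = \left(3215 - 15 i\right) \left(-26\right) = -83590 + 390 i$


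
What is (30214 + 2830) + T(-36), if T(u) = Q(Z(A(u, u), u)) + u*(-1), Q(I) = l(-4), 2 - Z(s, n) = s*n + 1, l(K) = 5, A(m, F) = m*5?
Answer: 33085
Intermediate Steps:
A(m, F) = 5*m
Z(s, n) = 1 - n*s (Z(s, n) = 2 - (s*n + 1) = 2 - (n*s + 1) = 2 - (1 + n*s) = 2 + (-1 - n*s) = 1 - n*s)
Q(I) = 5
T(u) = 5 - u (T(u) = 5 + u*(-1) = 5 - u)
(30214 + 2830) + T(-36) = (30214 + 2830) + (5 - 1*(-36)) = 33044 + (5 + 36) = 33044 + 41 = 33085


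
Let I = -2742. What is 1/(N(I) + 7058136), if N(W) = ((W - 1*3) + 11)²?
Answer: 1/14532892 ≈ 6.8809e-8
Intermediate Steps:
N(W) = (8 + W)² (N(W) = ((W - 3) + 11)² = ((-3 + W) + 11)² = (8 + W)²)
1/(N(I) + 7058136) = 1/((8 - 2742)² + 7058136) = 1/((-2734)² + 7058136) = 1/(7474756 + 7058136) = 1/14532892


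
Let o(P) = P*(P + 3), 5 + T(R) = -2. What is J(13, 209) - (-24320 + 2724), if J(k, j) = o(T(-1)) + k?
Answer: 21637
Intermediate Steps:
T(R) = -7 (T(R) = -5 - 2 = -7)
o(P) = P*(3 + P)
J(k, j) = 28 + k (J(k, j) = -7*(3 - 7) + k = -7*(-4) + k = 28 + k)
J(13, 209) - (-24320 + 2724) = (28 + 13) - (-24320 + 2724) = 41 - 1*(-21596) = 41 + 21596 = 21637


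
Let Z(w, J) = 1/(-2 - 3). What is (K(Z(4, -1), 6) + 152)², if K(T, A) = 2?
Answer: 23716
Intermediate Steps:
Z(w, J) = -⅕ (Z(w, J) = 1/(-5) = -⅕)
(K(Z(4, -1), 6) + 152)² = (2 + 152)² = 154² = 23716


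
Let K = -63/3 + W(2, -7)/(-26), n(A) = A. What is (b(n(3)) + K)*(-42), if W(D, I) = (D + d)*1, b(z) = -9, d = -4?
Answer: 16338/13 ≈ 1256.8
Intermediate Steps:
W(D, I) = -4 + D (W(D, I) = (D - 4)*1 = (-4 + D)*1 = -4 + D)
K = -272/13 (K = -63/3 + (-4 + 2)/(-26) = -63*⅓ - 2*(-1/26) = -21 + 1/13 = -272/13 ≈ -20.923)
(b(n(3)) + K)*(-42) = (-9 - 272/13)*(-42) = -389/13*(-42) = 16338/13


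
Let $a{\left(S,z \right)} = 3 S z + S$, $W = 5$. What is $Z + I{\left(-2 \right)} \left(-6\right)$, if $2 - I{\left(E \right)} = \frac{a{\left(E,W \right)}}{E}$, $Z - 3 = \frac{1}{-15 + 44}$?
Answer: $\frac{2524}{29} \approx 87.034$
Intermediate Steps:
$Z = \frac{88}{29}$ ($Z = 3 + \frac{1}{-15 + 44} = 3 + \frac{1}{29} = \frac{88}{29} \approx 3.0345$)
$a{\left(S,z \right)} = S + 3 S z$ ($a{\left(S,z \right)} = 3 S z + S = S + 3 S z$)
$I{\left(E \right)} = -14$ ($I{\left(E \right)} = 2 - \frac{E \left(1 + 3 \cdot 5\right)}{E} = 2 - \frac{E \left(1 + 15\right)}{E} = 2 - \frac{E 16}{E} = 2 - \frac{16 E}{E} = 2 - 16 = -14$)
$Z + I{\left(-2 \right)} \left(-6\right) = \frac{88}{29} - -84 = \frac{88}{29} + 84 = \frac{2524}{29}$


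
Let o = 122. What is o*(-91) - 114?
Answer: -11216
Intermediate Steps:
o*(-91) - 114 = 122*(-91) - 114 = -11102 - 114 = -11216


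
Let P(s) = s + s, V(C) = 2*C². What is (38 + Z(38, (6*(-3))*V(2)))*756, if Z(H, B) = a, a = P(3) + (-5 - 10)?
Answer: 21924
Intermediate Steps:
P(s) = 2*s
a = -9 (a = 2*3 + (-5 - 10) = 6 - 15 = -9)
Z(H, B) = -9
(38 + Z(38, (6*(-3))*V(2)))*756 = (38 - 9)*756 = 29*756 = 21924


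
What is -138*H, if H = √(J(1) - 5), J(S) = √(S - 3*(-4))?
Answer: -138*I*√(5 - √13) ≈ -162.96*I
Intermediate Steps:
J(S) = √(12 + S) (J(S) = √(S + 12) = √(12 + S))
H = √(-5 + √13) (H = √(√(12 + 1) - 5) = √(√13 - 5) = √(-5 + √13) ≈ 1.1809*I)
-138*H = -138*√(-5 + √13)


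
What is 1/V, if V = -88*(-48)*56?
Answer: 1/236544 ≈ 4.2275e-6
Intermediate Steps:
V = 236544 (V = 4224*56 = 236544)
1/V = 1/236544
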